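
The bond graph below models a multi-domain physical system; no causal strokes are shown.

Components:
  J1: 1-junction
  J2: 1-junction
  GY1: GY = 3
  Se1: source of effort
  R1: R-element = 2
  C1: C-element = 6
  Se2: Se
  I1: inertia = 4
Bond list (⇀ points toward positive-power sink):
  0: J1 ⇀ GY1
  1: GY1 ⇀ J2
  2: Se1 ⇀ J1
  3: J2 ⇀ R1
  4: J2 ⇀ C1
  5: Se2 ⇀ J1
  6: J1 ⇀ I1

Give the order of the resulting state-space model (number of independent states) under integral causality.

bond 2 stroke→J1  (source Se1 imposes e)
bond 5 stroke→J1  (Se2 (Se) sets effort on bond)
bond 4 stroke→J2  (C1 integral (e out))
bond 6 stroke→I1  (prefer integral on I1)
bond 0 stroke→J1  (common-f at J1 fixed by 6)
bond 1 stroke→J2  (GY1 both-in/both-out from 0)
bond 3 stroke→R1  (J2 needs exactly one f-in)

2  (C1, I1 all integral)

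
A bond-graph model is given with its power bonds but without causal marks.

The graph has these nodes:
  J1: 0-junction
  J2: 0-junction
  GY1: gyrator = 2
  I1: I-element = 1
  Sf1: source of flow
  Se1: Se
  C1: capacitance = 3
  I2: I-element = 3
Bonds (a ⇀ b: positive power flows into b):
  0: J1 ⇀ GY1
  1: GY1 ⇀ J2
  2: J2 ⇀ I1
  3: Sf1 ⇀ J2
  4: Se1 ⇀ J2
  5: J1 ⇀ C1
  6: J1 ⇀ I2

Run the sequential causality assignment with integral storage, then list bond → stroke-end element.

bond 0 stroke at GY1
bond 1 stroke at GY1
bond 2 stroke at I1
bond 3 stroke at Sf1
bond 4 stroke at J2
bond 5 stroke at J1
bond 6 stroke at I2

bond 3 →Sf1  (Sf1: flow source, stroke at near end)
bond 4 →J2  (Se1: effort source, stroke at far end)
bond 1 →GY1  (J2: bond 4 brought effort, rest push out)
bond 2 →I1  (common-e at J2 fixed by 4)
bond 0 →GY1  (through GY1, causality inverts; strokes same side of GY1)
bond 5 →J1  (prefer integral on C1)
bond 6 →I2  (J1 effort already set via bond 5)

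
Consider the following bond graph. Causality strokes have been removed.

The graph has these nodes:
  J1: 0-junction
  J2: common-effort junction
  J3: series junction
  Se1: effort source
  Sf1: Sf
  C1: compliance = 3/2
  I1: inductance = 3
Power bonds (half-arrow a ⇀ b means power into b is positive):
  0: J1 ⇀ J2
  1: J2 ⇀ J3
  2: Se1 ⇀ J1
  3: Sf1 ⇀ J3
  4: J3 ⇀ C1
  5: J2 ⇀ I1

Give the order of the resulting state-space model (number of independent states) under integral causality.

2  (C1, I1 all integral)

β2 |J1  (source Se1 imposes e)
β3 |Sf1  (Sf1: flow source, stroke at near end)
β0 |J2  (0-jn J1 has e-setter on 2)
β1 |J3  (0-jn J2 has e-setter on 0)
β5 |I1  (J2: bond 0 brought effort, rest push out)
β4 |J3  (J3 flow already set via bond 3)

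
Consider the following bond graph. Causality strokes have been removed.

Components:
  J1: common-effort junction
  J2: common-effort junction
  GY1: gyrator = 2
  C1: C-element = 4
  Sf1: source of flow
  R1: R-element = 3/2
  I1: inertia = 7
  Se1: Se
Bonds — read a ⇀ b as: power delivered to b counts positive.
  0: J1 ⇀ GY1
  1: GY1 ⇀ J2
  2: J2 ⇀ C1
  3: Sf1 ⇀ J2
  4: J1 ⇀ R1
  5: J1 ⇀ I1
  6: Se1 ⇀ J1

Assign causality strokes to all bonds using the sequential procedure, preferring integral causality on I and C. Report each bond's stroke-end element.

β0 |GY1
β1 |GY1
β2 |J2
β3 |Sf1
β4 |R1
β5 |I1
β6 |J1

β3 stroke at Sf1  (source Sf1 imposes f)
β6 stroke at J1  (Se1 (Se) sets effort on bond)
β0 stroke at GY1  (common-e at J1 fixed by 6)
β4 stroke at R1  (common-e at J1 fixed by 6)
β5 stroke at I1  (0-jn J1 has e-setter on 6)
β1 stroke at GY1  (GY1 both-in/both-out from 0)
β2 stroke at J2  (J2 needs exactly one e-in)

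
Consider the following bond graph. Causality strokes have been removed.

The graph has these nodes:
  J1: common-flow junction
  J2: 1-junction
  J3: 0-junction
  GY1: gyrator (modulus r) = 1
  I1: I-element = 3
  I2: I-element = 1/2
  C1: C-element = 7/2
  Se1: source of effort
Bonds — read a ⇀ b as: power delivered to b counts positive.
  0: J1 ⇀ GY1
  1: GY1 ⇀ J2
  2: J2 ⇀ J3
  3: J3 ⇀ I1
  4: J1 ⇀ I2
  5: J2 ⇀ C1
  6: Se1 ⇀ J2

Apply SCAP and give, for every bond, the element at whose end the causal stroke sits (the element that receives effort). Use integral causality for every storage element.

#6 →J2  (Se1 fixes effort; stroke away)
#3 →I1  (I1: I, integral causality)
#2 →J3  (J3 needs exactly one e-in)
#1 →J2  (1-jn J2 has f-setter on 2)
#5 →J2  (J2: bond 2 brought flow, rest push out)
#0 →J1  (GY GY1: same side as bond 1)
#4 →I2  (J1 needs exactly one f-in)

bond 0 stroke at J1
bond 1 stroke at J2
bond 2 stroke at J3
bond 3 stroke at I1
bond 4 stroke at I2
bond 5 stroke at J2
bond 6 stroke at J2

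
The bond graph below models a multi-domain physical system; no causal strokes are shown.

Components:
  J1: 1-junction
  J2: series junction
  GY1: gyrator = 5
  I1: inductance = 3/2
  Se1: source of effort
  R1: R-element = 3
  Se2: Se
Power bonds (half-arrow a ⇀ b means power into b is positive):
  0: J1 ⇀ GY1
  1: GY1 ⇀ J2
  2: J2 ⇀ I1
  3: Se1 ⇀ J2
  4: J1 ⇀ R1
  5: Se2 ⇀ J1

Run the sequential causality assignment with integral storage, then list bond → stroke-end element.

β3 |J2  (Se1: effort source, stroke at far end)
β5 |J1  (Se2 fixes effort; stroke away)
β2 |I1  (I1: I, integral causality)
β1 |J2  (J2: bond 2 brought flow, rest push out)
β0 |J1  (GY1 both-in/both-out from 1)
β4 |R1  (closing 1-jn rule on J1)

bond 0 stroke→J1
bond 1 stroke→J2
bond 2 stroke→I1
bond 3 stroke→J2
bond 4 stroke→R1
bond 5 stroke→J1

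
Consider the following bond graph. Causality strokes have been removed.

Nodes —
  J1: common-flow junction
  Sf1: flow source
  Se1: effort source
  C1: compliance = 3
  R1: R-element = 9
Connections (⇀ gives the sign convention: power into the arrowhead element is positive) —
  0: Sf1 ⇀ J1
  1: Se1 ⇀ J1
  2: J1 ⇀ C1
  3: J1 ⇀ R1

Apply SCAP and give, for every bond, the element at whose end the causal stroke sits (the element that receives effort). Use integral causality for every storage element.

b0 stroke→Sf1
b1 stroke→J1
b2 stroke→J1
b3 stroke→J1

b0 →Sf1  (source Sf1 imposes f)
b1 →J1  (Se1 (Se) sets effort on bond)
b2 →J1  (J1: bond 0 brought flow, rest push out)
b3 →J1  (J1: bond 0 brought flow, rest push out)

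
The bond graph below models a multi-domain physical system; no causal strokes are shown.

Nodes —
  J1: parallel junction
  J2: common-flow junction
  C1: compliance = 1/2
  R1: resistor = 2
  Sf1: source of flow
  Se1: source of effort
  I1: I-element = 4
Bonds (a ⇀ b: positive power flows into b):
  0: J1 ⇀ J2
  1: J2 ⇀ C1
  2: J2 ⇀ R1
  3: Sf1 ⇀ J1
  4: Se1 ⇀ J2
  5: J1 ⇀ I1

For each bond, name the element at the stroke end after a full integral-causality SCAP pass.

bond 3 |Sf1  (Sf1 fixes flow; stroke at Sf1)
bond 4 |J2  (Se1 (Se) sets effort on bond)
bond 1 |J2  (C1: C, integral causality)
bond 5 |I1  (I1 integral (f out))
bond 0 |J1  (closing 0-jn rule on J1)
bond 2 |J2  (J2: bond 0 brought flow, rest push out)

β0 stroke at J1
β1 stroke at J2
β2 stroke at J2
β3 stroke at Sf1
β4 stroke at J2
β5 stroke at I1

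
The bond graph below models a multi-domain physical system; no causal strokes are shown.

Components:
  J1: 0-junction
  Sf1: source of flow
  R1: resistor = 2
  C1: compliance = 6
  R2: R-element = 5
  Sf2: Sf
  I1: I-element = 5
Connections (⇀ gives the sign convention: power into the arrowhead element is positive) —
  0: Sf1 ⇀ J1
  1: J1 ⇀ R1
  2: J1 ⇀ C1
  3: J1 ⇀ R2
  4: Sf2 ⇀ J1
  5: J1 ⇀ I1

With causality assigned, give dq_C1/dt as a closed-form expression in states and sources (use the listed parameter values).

#0 stroke→Sf1  (source Sf1 imposes f)
#4 stroke→Sf2  (source Sf2 imposes f)
#2 stroke→J1  (C1 outputs effort q/C1)
#1 stroke→R1  (J1 effort already set via bond 2)
#3 stroke→R2  (J1 effort already set via bond 2)
#5 stroke→I1  (common-e at J1 fixed by 2)

dq_C1/dt = F_Sf1 + F_Sf2 - p_I1/5 - 7*q_C1/60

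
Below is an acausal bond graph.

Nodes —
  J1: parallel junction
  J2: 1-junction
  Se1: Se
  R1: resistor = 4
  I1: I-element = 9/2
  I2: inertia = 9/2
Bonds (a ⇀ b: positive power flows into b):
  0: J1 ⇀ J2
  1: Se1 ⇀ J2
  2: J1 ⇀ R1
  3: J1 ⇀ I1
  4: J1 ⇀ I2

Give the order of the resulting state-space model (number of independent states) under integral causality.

2  (I1, I2 all integral)

bond 1 stroke→J2  (Se1: effort source, stroke at far end)
bond 0 stroke→J1  (closing 1-jn rule on J2)
bond 2 stroke→R1  (0-jn J1 has e-setter on 0)
bond 3 stroke→I1  (J1: bond 0 brought effort, rest push out)
bond 4 stroke→I2  (0-jn J1 has e-setter on 0)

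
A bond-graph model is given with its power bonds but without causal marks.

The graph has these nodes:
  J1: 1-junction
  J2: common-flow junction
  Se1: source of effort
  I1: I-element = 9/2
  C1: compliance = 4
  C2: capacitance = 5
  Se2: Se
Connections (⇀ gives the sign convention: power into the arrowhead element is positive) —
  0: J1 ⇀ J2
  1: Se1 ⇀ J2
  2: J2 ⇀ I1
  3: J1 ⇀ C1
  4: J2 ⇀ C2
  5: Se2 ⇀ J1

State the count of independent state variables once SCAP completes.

3  (C1, C2, I1 all integral)

#1 |J2  (Se1: effort source, stroke at far end)
#5 |J1  (Se2: effort source, stroke at far end)
#2 |I1  (I1 integral (f out))
#0 |J2  (J2: bond 2 brought flow, rest push out)
#4 |J2  (1-jn J2 has f-setter on 2)
#3 |J1  (common-f at J1 fixed by 0)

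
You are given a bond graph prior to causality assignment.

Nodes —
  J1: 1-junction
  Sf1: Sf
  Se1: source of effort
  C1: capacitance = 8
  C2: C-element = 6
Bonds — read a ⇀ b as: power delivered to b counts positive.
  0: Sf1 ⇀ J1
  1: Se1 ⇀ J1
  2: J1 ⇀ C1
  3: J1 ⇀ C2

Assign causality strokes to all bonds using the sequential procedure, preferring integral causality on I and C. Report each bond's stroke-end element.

b0 →Sf1  (Sf1 fixes flow; stroke at Sf1)
b1 →J1  (Se1 (Se) sets effort on bond)
b2 →J1  (J1 flow already set via bond 0)
b3 →J1  (common-f at J1 fixed by 0)

β0 →Sf1
β1 →J1
β2 →J1
β3 →J1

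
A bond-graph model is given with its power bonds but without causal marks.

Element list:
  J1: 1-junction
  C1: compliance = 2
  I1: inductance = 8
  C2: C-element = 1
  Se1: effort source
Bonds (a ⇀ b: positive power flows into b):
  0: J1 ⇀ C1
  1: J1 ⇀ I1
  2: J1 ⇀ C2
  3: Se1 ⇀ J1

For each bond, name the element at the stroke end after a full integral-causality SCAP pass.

β3 →J1  (source Se1 imposes e)
β0 →J1  (prefer integral on C1)
β1 →I1  (I1 outputs flow p/I1)
β2 →J1  (common-f at J1 fixed by 1)

#0 stroke at J1
#1 stroke at I1
#2 stroke at J1
#3 stroke at J1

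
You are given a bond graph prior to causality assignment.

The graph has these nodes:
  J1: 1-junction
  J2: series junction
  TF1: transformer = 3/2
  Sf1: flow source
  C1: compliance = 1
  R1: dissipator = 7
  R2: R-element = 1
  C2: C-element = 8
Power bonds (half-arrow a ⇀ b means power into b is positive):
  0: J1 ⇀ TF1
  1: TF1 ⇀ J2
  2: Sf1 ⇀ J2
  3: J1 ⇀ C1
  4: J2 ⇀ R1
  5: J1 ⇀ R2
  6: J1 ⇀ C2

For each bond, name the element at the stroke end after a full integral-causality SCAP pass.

b2 stroke at Sf1  (source Sf1 imposes f)
b1 stroke at J2  (J2 flow already set via bond 2)
b4 stroke at J2  (1-jn J2 has f-setter on 2)
b0 stroke at TF1  (TF1 one-in-one-out from 1)
b3 stroke at J1  (J1 flow already set via bond 0)
b5 stroke at J1  (1-jn J1 has f-setter on 0)
b6 stroke at J1  (common-f at J1 fixed by 0)

β0 stroke→TF1
β1 stroke→J2
β2 stroke→Sf1
β3 stroke→J1
β4 stroke→J2
β5 stroke→J1
β6 stroke→J1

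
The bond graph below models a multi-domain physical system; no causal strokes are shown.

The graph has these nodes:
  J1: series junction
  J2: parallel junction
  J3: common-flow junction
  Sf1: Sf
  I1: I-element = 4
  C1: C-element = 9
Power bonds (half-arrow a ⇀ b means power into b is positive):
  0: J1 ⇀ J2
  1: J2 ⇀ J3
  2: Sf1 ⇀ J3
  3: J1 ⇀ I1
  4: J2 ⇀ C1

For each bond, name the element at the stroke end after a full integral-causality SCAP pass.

b2 stroke→Sf1  (Sf1 fixes flow; stroke at Sf1)
b1 stroke→J3  (1-jn J3 has f-setter on 2)
b3 stroke→I1  (I1 integral (f out))
b0 stroke→J1  (J1 flow already set via bond 3)
b4 stroke→J2  (J2 needs exactly one e-in)

b0 →J1
b1 →J3
b2 →Sf1
b3 →I1
b4 →J2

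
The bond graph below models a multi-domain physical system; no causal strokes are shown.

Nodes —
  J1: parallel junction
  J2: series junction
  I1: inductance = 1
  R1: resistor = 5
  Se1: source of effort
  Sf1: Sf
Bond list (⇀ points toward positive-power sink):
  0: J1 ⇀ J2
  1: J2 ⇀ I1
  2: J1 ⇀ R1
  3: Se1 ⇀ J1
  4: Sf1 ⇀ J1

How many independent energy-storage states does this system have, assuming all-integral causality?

β3 stroke at J1  (Se1 (Se) sets effort on bond)
β4 stroke at Sf1  (source Sf1 imposes f)
β0 stroke at J2  (J1: bond 3 brought effort, rest push out)
β2 stroke at R1  (common-e at J1 fixed by 3)
β1 stroke at I1  (only one flow-in slot at J2)

1  (I1 all integral)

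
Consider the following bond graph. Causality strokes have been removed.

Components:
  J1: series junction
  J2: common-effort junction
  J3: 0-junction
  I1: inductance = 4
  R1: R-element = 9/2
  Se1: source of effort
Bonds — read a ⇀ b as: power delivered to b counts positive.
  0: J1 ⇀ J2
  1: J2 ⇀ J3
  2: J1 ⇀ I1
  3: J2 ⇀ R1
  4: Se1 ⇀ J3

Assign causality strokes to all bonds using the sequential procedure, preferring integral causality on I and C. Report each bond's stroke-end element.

#0 stroke→J1
#1 stroke→J2
#2 stroke→I1
#3 stroke→R1
#4 stroke→J3

β4 stroke at J3  (Se1: effort source, stroke at far end)
β1 stroke at J2  (0-jn J3 has e-setter on 4)
β0 stroke at J1  (J2 effort already set via bond 1)
β3 stroke at R1  (J2: bond 1 brought effort, rest push out)
β2 stroke at I1  (J1 needs exactly one f-in)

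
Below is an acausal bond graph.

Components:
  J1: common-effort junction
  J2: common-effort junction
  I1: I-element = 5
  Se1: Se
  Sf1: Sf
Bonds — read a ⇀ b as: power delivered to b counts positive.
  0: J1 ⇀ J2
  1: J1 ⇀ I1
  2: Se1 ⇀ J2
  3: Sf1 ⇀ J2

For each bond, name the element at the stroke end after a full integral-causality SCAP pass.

bond 2 stroke→J2  (Se1: effort source, stroke at far end)
bond 3 stroke→Sf1  (Sf1 (Sf) sets flow on bond)
bond 0 stroke→J1  (J2 effort already set via bond 2)
bond 1 stroke→I1  (J1 effort already set via bond 0)

β0 →J1
β1 →I1
β2 →J2
β3 →Sf1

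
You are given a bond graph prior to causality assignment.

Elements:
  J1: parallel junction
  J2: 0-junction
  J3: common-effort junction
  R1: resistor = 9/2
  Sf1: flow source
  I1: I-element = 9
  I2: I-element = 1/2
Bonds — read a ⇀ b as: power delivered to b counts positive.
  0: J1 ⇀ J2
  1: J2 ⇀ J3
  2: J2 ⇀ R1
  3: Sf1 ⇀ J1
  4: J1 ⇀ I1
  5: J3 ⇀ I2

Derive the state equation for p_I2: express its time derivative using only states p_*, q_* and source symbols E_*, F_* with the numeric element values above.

dp_I2/dt = 9*F_Sf1/2 - p_I1/2 - 9*p_I2

β3 |Sf1  (Sf1: flow source, stroke at near end)
β4 |I1  (prefer integral on I1)
β0 |J1  (J1: last free bond brings effort in)
β5 |I2  (I2 integral (f out))
β1 |J3  (only one effort-in slot at J3)
β2 |J2  (only one effort-in slot at J2)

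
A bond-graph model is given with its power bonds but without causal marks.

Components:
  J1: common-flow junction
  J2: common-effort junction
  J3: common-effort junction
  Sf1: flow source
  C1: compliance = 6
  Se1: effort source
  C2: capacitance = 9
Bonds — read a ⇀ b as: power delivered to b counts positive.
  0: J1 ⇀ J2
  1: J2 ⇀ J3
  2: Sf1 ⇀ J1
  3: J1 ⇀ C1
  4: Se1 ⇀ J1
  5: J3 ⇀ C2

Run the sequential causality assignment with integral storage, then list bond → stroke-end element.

b0 stroke at J1
b1 stroke at J2
b2 stroke at Sf1
b3 stroke at J1
b4 stroke at J1
b5 stroke at J3

b2 |Sf1  (Sf1 fixes flow; stroke at Sf1)
b4 |J1  (source Se1 imposes e)
b0 |J1  (1-jn J1 has f-setter on 2)
b3 |J1  (1-jn J1 has f-setter on 2)
b1 |J2  (J2: last free bond brings effort in)
b5 |J3  (closing 0-jn rule on J3)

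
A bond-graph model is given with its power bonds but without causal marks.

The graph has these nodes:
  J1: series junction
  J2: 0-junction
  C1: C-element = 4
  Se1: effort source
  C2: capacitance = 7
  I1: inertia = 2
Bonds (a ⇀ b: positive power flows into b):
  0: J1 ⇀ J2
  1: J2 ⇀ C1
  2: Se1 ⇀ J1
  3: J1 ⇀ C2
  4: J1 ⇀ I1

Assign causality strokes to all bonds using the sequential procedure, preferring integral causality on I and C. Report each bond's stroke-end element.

bond 2 stroke at J1  (Se1: effort source, stroke at far end)
bond 1 stroke at J2  (C1: C, integral causality)
bond 0 stroke at J1  (common-e at J2 fixed by 1)
bond 3 stroke at J1  (prefer integral on C2)
bond 4 stroke at I1  (J1: last free bond brings flow in)

#0 stroke at J1
#1 stroke at J2
#2 stroke at J1
#3 stroke at J1
#4 stroke at I1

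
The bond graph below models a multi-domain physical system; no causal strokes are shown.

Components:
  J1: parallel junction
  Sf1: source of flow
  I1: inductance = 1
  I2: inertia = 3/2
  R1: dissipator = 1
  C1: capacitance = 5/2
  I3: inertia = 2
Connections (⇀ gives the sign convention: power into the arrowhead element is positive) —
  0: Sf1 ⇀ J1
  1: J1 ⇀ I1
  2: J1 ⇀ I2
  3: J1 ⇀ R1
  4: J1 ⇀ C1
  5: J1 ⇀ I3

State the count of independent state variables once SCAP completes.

4  (C1, I1, I2, I3 all integral)

b0 →Sf1  (Sf1: flow source, stroke at near end)
b1 →I1  (I1 integral (f out))
b2 →I2  (I2 integral (f out))
b4 →J1  (C1: C, integral causality)
b3 →R1  (common-e at J1 fixed by 4)
b5 →I3  (0-jn J1 has e-setter on 4)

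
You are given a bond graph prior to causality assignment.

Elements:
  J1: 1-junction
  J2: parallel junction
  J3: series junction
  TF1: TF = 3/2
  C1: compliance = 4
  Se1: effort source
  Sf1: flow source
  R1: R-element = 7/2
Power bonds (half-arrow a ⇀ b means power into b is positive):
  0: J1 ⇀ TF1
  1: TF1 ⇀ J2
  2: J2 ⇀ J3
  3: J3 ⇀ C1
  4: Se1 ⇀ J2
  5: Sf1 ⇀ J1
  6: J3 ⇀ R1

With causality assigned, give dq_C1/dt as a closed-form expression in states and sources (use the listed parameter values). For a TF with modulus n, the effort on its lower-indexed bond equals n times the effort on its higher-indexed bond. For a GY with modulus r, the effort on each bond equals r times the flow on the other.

β4 |J2  (source Se1 imposes e)
β5 |Sf1  (source Sf1 imposes f)
β0 |J1  (J1 flow already set via bond 5)
β1 |TF1  (0-jn J2 has e-setter on 4)
β2 |J3  (J2: bond 4 brought effort, rest push out)
β3 |J3  (prefer integral on C1)
β6 |R1  (J3: last free bond brings flow in)

dq_C1/dt = 2*E_Se1/7 - q_C1/14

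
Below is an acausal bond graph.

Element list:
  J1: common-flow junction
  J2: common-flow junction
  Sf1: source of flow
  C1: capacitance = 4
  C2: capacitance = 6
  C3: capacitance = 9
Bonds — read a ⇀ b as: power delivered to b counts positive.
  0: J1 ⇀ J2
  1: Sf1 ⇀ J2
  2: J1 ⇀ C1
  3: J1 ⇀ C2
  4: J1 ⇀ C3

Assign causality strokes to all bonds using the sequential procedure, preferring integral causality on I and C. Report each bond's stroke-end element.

bond 1 →Sf1  (Sf1 (Sf) sets flow on bond)
bond 0 →J2  (J2: bond 1 brought flow, rest push out)
bond 2 →J1  (J1 flow already set via bond 0)
bond 3 →J1  (common-f at J1 fixed by 0)
bond 4 →J1  (common-f at J1 fixed by 0)

#0 stroke at J2
#1 stroke at Sf1
#2 stroke at J1
#3 stroke at J1
#4 stroke at J1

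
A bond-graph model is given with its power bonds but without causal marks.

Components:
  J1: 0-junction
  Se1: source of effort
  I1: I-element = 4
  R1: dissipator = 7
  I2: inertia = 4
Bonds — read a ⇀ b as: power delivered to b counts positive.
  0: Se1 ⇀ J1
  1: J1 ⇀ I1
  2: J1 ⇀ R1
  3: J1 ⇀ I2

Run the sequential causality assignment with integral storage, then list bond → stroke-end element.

β0 stroke→J1
β1 stroke→I1
β2 stroke→R1
β3 stroke→I2

b0 →J1  (Se1: effort source, stroke at far end)
b1 →I1  (0-jn J1 has e-setter on 0)
b2 →R1  (J1: bond 0 brought effort, rest push out)
b3 →I2  (J1: bond 0 brought effort, rest push out)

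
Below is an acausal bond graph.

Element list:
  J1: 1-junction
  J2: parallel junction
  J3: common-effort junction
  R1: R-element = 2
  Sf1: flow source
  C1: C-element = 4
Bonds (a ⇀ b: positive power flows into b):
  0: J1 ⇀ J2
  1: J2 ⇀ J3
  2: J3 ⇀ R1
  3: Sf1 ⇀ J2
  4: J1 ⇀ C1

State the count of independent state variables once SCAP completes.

bond 3 |Sf1  (Sf1: flow source, stroke at near end)
bond 4 |J1  (C1 outputs effort q/C1)
bond 0 |J2  (only one flow-in slot at J1)
bond 1 |J3  (0-jn J2 has e-setter on 0)
bond 2 |R1  (J3: bond 1 brought effort, rest push out)

1  (C1 all integral)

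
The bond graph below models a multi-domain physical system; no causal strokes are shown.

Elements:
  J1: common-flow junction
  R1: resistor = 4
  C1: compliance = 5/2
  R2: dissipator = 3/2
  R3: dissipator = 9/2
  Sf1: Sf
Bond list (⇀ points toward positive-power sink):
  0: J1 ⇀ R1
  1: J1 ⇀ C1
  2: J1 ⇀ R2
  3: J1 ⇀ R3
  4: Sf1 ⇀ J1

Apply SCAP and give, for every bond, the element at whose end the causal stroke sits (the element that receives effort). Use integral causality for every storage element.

b0 stroke at J1
b1 stroke at J1
b2 stroke at J1
b3 stroke at J1
b4 stroke at Sf1

β4 |Sf1  (Sf1 fixes flow; stroke at Sf1)
β0 |J1  (common-f at J1 fixed by 4)
β1 |J1  (J1: bond 4 brought flow, rest push out)
β2 |J1  (J1 flow already set via bond 4)
β3 |J1  (common-f at J1 fixed by 4)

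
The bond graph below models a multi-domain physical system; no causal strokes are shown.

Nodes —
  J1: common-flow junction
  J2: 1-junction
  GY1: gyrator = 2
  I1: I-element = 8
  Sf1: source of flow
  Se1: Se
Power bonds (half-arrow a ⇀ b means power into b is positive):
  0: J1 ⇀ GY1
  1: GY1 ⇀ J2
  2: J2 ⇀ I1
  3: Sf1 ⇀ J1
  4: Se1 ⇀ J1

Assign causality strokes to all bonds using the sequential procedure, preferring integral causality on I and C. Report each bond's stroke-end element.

bond 0 stroke at J1
bond 1 stroke at J2
bond 2 stroke at I1
bond 3 stroke at Sf1
bond 4 stroke at J1

β3 stroke at Sf1  (Sf1 (Sf) sets flow on bond)
β4 stroke at J1  (Se1: effort source, stroke at far end)
β0 stroke at J1  (common-f at J1 fixed by 3)
β1 stroke at J2  (GY GY1: same side as bond 0)
β2 stroke at I1  (J2 needs exactly one f-in)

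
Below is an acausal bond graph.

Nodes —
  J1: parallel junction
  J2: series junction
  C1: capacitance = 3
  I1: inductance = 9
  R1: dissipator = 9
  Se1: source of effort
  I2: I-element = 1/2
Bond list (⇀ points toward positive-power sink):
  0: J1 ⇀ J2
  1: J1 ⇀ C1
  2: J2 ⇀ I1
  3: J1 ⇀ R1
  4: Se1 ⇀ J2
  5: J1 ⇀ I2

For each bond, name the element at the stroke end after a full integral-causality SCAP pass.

#4 stroke→J2  (Se1 fixes effort; stroke away)
#1 stroke→J1  (C1: C, integral causality)
#0 stroke→J2  (J1: bond 1 brought effort, rest push out)
#3 stroke→R1  (common-e at J1 fixed by 1)
#5 stroke→I2  (J1 effort already set via bond 1)
#2 stroke→I1  (J2 needs exactly one f-in)

b0 →J2
b1 →J1
b2 →I1
b3 →R1
b4 →J2
b5 →I2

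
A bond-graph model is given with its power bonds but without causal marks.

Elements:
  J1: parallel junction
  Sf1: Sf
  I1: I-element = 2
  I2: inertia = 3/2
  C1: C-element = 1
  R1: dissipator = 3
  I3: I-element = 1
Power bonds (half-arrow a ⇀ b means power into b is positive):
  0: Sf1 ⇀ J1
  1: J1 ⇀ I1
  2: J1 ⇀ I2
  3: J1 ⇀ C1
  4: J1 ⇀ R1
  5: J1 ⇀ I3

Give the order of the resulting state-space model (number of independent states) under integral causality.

4  (C1, I1, I2, I3 all integral)

bond 0 stroke at Sf1  (Sf1 fixes flow; stroke at Sf1)
bond 1 stroke at I1  (prefer integral on I1)
bond 2 stroke at I2  (I2: I, integral causality)
bond 3 stroke at J1  (C1 integral (e out))
bond 4 stroke at R1  (common-e at J1 fixed by 3)
bond 5 stroke at I3  (common-e at J1 fixed by 3)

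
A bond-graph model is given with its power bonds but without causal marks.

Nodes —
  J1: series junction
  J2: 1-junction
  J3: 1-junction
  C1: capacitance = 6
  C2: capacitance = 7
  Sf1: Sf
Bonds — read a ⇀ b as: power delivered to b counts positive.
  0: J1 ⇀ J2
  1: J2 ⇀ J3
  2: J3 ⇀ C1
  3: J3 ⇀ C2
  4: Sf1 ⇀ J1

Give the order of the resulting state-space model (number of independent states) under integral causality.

β4 stroke at Sf1  (Sf1: flow source, stroke at near end)
β0 stroke at J1  (J1 flow already set via bond 4)
β1 stroke at J2  (J2: bond 0 brought flow, rest push out)
β2 stroke at J3  (common-f at J3 fixed by 1)
β3 stroke at J3  (common-f at J3 fixed by 1)

2  (C1, C2 all integral)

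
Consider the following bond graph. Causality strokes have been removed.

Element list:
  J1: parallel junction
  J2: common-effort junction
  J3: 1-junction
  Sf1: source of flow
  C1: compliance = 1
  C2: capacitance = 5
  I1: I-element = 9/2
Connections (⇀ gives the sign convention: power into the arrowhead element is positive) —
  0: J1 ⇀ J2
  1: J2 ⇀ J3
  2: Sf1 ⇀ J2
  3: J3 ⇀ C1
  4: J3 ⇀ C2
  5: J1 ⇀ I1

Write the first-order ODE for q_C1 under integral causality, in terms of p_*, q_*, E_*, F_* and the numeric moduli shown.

#2 →Sf1  (Sf1 (Sf) sets flow on bond)
#3 →J3  (C1 outputs effort q/C1)
#4 →J3  (C2 integral (e out))
#1 →J2  (only one flow-in slot at J3)
#0 →J1  (J2: bond 1 brought effort, rest push out)
#5 →I1  (0-jn J1 has e-setter on 0)

dq_C1/dt = F_Sf1 - 2*p_I1/9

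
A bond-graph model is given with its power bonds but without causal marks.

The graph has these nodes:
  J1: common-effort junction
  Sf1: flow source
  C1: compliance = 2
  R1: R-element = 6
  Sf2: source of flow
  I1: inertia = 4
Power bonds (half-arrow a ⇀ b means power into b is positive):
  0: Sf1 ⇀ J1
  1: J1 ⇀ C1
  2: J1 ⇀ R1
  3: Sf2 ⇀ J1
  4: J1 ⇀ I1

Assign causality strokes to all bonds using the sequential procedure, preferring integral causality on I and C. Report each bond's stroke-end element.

bond 0 |Sf1  (Sf1 fixes flow; stroke at Sf1)
bond 3 |Sf2  (Sf2 fixes flow; stroke at Sf2)
bond 1 |J1  (C1 integral (e out))
bond 2 |R1  (common-e at J1 fixed by 1)
bond 4 |I1  (0-jn J1 has e-setter on 1)

bond 0 |Sf1
bond 1 |J1
bond 2 |R1
bond 3 |Sf2
bond 4 |I1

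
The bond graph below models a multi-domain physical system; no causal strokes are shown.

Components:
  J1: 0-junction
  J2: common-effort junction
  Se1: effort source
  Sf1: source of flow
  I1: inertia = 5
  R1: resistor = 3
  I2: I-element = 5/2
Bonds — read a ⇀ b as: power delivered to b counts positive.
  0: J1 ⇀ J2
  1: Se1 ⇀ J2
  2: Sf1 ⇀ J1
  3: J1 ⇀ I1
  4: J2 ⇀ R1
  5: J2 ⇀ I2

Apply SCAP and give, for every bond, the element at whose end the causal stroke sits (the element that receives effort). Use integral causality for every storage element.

b1 →J2  (Se1 fixes effort; stroke away)
b2 →Sf1  (source Sf1 imposes f)
b0 →J1  (J2 effort already set via bond 1)
b4 →R1  (0-jn J2 has e-setter on 1)
b5 →I2  (J2: bond 1 brought effort, rest push out)
b3 →I1  (common-e at J1 fixed by 0)

bond 0 →J1
bond 1 →J2
bond 2 →Sf1
bond 3 →I1
bond 4 →R1
bond 5 →I2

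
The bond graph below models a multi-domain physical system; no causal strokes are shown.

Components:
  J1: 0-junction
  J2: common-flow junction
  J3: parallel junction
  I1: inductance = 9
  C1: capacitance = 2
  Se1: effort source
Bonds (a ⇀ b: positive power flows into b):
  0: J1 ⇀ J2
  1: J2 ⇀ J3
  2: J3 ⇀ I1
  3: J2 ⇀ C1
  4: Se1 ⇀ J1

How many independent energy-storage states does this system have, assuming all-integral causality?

2  (C1, I1 all integral)

#4 →J1  (Se1 (Se) sets effort on bond)
#0 →J2  (common-e at J1 fixed by 4)
#2 →I1  (I1: I, integral causality)
#1 →J3  (J3 needs exactly one e-in)
#3 →J2  (common-f at J2 fixed by 1)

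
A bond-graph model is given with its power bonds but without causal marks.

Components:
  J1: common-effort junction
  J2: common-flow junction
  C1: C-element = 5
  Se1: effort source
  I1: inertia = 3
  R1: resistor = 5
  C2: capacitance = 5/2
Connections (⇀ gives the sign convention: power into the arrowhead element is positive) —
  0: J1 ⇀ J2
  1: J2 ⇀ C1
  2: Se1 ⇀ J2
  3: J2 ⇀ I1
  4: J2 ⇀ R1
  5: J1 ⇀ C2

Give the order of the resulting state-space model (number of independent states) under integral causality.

b2 stroke at J2  (Se1 (Se) sets effort on bond)
b1 stroke at J2  (prefer integral on C1)
b3 stroke at I1  (I1 integral (f out))
b0 stroke at J2  (J2 flow already set via bond 3)
b4 stroke at J2  (J2: bond 3 brought flow, rest push out)
b5 stroke at J1  (J1 needs exactly one e-in)

3  (C1, C2, I1 all integral)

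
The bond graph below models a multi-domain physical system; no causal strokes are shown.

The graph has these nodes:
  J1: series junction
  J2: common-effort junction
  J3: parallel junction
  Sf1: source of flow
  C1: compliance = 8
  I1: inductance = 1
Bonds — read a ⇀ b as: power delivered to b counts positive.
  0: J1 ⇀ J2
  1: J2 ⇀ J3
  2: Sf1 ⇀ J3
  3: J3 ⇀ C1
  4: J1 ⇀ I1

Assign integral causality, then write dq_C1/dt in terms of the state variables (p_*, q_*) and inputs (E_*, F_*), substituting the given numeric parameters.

dq_C1/dt = F_Sf1 + p_I1

#2 →Sf1  (Sf1 fixes flow; stroke at Sf1)
#3 →J3  (C1 outputs effort q/C1)
#1 →J2  (common-e at J3 fixed by 3)
#0 →J1  (common-e at J2 fixed by 1)
#4 →I1  (J1 needs exactly one f-in)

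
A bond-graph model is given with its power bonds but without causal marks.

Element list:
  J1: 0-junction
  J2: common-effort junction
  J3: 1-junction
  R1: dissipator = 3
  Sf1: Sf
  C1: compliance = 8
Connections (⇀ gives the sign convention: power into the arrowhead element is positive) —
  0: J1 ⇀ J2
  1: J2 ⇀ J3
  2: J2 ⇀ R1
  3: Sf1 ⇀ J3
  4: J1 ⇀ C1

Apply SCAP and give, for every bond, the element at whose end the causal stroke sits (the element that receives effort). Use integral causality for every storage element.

b0 |J2
b1 |J3
b2 |R1
b3 |Sf1
b4 |J1

β3 →Sf1  (Sf1 fixes flow; stroke at Sf1)
β1 →J3  (J3: bond 3 brought flow, rest push out)
β4 →J1  (prefer integral on C1)
β0 →J2  (0-jn J1 has e-setter on 4)
β2 →R1  (J2: bond 0 brought effort, rest push out)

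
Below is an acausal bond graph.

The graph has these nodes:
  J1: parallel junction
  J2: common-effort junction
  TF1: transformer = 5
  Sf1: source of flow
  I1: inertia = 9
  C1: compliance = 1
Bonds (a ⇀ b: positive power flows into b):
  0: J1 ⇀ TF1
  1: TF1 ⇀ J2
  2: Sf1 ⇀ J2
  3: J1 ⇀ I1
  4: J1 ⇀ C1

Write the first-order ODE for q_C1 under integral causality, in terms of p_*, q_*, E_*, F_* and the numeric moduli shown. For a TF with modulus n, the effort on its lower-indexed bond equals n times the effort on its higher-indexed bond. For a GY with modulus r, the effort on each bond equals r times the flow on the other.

β2 |Sf1  (source Sf1 imposes f)
β1 |J2  (only one effort-in slot at J2)
β0 |TF1  (through TF1, causality passes straight; one stroke at TF1)
β3 |I1  (I1 outputs flow p/I1)
β4 |J1  (J1 needs exactly one e-in)

dq_C1/dt = F_Sf1/5 - p_I1/9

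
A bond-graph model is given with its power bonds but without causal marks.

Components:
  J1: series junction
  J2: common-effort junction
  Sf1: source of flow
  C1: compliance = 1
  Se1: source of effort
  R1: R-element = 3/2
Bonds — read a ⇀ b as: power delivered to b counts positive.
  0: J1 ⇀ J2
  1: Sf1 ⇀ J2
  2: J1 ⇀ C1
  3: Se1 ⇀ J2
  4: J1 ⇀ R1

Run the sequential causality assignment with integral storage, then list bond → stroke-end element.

bond 1 →Sf1  (source Sf1 imposes f)
bond 3 →J2  (Se1 fixes effort; stroke away)
bond 0 →J1  (0-jn J2 has e-setter on 3)
bond 2 →J1  (C1 outputs effort q/C1)
bond 4 →R1  (J1: last free bond brings flow in)

bond 0 |J1
bond 1 |Sf1
bond 2 |J1
bond 3 |J2
bond 4 |R1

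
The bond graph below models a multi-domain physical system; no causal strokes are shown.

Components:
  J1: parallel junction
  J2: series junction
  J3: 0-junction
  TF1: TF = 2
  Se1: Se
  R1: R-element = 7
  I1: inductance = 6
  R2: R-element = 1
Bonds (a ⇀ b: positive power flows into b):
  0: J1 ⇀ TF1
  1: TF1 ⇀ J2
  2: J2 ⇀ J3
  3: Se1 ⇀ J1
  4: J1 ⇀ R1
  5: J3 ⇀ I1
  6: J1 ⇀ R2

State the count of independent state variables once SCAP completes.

#3 stroke at J1  (Se1 (Se) sets effort on bond)
#0 stroke at TF1  (common-e at J1 fixed by 3)
#4 stroke at R1  (J1: bond 3 brought effort, rest push out)
#6 stroke at R2  (J1 effort already set via bond 3)
#1 stroke at J2  (TF1: transformer flips bond 0)
#2 stroke at J3  (only one flow-in slot at J2)
#5 stroke at I1  (J3: bond 2 brought effort, rest push out)

1  (I1 all integral)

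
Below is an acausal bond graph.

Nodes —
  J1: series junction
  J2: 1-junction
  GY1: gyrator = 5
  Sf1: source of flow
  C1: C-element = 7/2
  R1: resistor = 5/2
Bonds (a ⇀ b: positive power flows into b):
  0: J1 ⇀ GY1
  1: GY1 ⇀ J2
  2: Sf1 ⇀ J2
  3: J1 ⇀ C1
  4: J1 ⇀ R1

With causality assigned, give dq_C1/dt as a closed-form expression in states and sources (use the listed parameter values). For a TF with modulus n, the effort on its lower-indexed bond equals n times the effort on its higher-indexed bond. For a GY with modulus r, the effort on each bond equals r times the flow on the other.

b2 stroke at Sf1  (Sf1: flow source, stroke at near end)
b1 stroke at J2  (1-jn J2 has f-setter on 2)
b0 stroke at J1  (GY1 both-in/both-out from 1)
b3 stroke at J1  (prefer integral on C1)
b4 stroke at R1  (closing 1-jn rule on J1)

dq_C1/dt = -2*F_Sf1 - 4*q_C1/35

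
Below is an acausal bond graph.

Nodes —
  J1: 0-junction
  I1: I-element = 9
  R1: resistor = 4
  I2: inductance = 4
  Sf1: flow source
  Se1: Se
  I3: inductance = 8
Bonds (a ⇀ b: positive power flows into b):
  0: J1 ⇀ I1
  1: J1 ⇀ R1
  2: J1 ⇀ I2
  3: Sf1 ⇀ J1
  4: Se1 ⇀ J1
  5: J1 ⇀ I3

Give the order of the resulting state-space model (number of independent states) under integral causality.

β3 |Sf1  (Sf1 fixes flow; stroke at Sf1)
β4 |J1  (source Se1 imposes e)
β0 |I1  (J1 effort already set via bond 4)
β1 |R1  (J1 effort already set via bond 4)
β2 |I2  (J1: bond 4 brought effort, rest push out)
β5 |I3  (common-e at J1 fixed by 4)

3  (I1, I2, I3 all integral)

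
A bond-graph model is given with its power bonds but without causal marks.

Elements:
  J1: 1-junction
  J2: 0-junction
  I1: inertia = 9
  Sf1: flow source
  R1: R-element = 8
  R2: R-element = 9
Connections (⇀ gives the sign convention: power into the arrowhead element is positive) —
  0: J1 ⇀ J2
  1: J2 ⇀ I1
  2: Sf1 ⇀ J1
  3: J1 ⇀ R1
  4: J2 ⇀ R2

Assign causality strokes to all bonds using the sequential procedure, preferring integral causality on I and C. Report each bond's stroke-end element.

b2 stroke→Sf1  (Sf1 fixes flow; stroke at Sf1)
b0 stroke→J1  (common-f at J1 fixed by 2)
b3 stroke→J1  (1-jn J1 has f-setter on 2)
b1 stroke→I1  (prefer integral on I1)
b4 stroke→J2  (J2: last free bond brings effort in)

β0 stroke→J1
β1 stroke→I1
β2 stroke→Sf1
β3 stroke→J1
β4 stroke→J2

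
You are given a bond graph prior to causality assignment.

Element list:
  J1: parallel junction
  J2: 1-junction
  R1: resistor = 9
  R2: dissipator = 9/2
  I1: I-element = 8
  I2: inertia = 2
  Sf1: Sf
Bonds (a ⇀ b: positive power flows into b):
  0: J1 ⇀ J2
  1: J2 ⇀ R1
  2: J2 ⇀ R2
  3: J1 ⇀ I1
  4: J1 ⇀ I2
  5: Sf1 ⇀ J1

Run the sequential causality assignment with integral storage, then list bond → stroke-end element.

bond 5 stroke→Sf1  (Sf1: flow source, stroke at near end)
bond 3 stroke→I1  (prefer integral on I1)
bond 4 stroke→I2  (I2 outputs flow p/I2)
bond 0 stroke→J1  (J1 needs exactly one e-in)
bond 1 stroke→J2  (J2: bond 0 brought flow, rest push out)
bond 2 stroke→J2  (1-jn J2 has f-setter on 0)

bond 0 →J1
bond 1 →J2
bond 2 →J2
bond 3 →I1
bond 4 →I2
bond 5 →Sf1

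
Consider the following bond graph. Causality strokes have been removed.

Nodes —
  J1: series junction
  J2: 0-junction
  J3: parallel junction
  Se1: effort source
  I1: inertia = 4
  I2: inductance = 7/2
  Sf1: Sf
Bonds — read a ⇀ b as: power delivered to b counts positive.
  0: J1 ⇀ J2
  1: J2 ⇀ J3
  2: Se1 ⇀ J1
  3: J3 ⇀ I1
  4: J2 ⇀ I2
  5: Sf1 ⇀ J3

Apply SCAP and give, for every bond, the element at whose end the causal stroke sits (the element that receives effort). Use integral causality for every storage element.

b2 →J1  (source Se1 imposes e)
b5 →Sf1  (source Sf1 imposes f)
b0 →J2  (J1: last free bond brings flow in)
b1 →J3  (J2: bond 0 brought effort, rest push out)
b4 →I2  (0-jn J2 has e-setter on 0)
b3 →I1  (common-e at J3 fixed by 1)

bond 0 |J2
bond 1 |J3
bond 2 |J1
bond 3 |I1
bond 4 |I2
bond 5 |Sf1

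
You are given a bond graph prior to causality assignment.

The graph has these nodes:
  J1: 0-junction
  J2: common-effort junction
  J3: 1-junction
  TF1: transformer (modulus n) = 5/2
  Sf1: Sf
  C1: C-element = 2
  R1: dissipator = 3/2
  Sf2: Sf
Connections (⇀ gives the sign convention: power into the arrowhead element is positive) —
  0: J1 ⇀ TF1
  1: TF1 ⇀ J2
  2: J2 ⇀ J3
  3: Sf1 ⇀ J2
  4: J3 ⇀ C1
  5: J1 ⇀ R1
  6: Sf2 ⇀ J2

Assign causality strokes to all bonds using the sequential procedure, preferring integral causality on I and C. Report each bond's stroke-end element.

β0 →J1
β1 →TF1
β2 →J2
β3 →Sf1
β4 →J3
β5 →R1
β6 →Sf2

bond 3 →Sf1  (source Sf1 imposes f)
bond 6 →Sf2  (Sf2 (Sf) sets flow on bond)
bond 4 →J3  (prefer integral on C1)
bond 2 →J2  (J3 needs exactly one f-in)
bond 1 →TF1  (0-jn J2 has e-setter on 2)
bond 0 →J1  (TF1 one-in-one-out from 1)
bond 5 →R1  (common-e at J1 fixed by 0)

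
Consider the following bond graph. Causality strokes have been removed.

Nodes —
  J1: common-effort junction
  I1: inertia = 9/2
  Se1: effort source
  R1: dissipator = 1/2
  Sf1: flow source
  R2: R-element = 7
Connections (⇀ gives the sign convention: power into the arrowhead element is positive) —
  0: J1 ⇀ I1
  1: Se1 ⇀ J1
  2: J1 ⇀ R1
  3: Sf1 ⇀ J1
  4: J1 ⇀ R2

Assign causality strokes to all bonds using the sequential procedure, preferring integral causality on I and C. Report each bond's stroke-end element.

#0 |I1
#1 |J1
#2 |R1
#3 |Sf1
#4 |R2

bond 1 |J1  (Se1 fixes effort; stroke away)
bond 3 |Sf1  (Sf1: flow source, stroke at near end)
bond 0 |I1  (0-jn J1 has e-setter on 1)
bond 2 |R1  (common-e at J1 fixed by 1)
bond 4 |R2  (common-e at J1 fixed by 1)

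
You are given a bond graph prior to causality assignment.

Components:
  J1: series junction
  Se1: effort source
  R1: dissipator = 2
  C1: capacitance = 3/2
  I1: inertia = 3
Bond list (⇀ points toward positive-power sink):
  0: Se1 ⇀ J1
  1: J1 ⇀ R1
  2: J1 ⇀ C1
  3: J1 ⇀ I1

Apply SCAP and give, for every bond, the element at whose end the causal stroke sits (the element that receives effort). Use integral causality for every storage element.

bond 0 stroke at J1  (Se1 fixes effort; stroke away)
bond 2 stroke at J1  (C1: C, integral causality)
bond 3 stroke at I1  (prefer integral on I1)
bond 1 stroke at J1  (J1: bond 3 brought flow, rest push out)

#0 |J1
#1 |J1
#2 |J1
#3 |I1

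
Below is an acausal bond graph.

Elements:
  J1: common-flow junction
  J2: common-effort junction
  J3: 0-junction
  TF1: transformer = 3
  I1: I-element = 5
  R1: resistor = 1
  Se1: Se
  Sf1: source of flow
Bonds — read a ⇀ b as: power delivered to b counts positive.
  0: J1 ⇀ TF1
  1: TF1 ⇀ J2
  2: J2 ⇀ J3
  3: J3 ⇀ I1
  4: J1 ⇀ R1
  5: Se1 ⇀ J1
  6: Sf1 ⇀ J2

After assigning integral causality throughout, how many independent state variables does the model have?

b5 →J1  (Se1: effort source, stroke at far end)
b6 →Sf1  (Sf1 fixes flow; stroke at Sf1)
b3 →I1  (I1 outputs flow p/I1)
b2 →J3  (J3: last free bond brings effort in)
b1 →J2  (J2: last free bond brings effort in)
b0 →TF1  (TF1 one-in-one-out from 1)
b4 →J1  (J1: bond 0 brought flow, rest push out)

1  (I1 all integral)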